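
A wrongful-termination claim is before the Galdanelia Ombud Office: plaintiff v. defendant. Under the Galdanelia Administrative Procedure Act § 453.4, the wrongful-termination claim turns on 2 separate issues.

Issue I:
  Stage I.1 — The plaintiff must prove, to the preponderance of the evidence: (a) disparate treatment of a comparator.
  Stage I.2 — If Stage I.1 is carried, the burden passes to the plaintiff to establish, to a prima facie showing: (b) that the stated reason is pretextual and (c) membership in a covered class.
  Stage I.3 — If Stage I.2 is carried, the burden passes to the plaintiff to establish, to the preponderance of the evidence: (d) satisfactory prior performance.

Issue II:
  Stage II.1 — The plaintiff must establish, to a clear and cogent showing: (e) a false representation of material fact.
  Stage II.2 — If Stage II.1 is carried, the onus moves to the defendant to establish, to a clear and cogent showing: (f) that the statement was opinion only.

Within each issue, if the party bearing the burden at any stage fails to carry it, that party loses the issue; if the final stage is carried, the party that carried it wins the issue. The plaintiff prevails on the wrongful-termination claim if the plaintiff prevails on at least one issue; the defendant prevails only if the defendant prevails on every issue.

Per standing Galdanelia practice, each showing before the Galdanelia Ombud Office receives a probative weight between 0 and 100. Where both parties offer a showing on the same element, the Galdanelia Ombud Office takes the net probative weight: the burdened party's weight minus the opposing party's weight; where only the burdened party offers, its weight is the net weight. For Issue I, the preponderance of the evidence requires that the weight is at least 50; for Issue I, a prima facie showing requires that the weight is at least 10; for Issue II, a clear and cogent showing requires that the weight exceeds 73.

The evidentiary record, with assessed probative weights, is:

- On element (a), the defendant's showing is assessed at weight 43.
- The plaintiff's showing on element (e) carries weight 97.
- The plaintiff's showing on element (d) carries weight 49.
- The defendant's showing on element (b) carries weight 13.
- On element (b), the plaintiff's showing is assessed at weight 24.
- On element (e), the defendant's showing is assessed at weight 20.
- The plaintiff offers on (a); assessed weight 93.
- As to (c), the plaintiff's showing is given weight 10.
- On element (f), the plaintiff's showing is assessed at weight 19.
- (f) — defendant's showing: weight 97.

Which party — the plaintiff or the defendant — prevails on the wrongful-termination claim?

defendant

— Issue I —
Stage I.1 — burden on plaintiff; standard: the preponderance of the evidence (weight is at least 50).
    (a): 93 − 43 = 50 ≥ 50 [met]
  Stage I.1 carried; the burden remains with the plaintiff.
Stage I.2 — burden on plaintiff; standard: a prima facie showing (weight is at least 10).
    (b): 24 − 13 = 11 ≥ 10 [met]
    (c): 10 ≥ 10 [met]
  Stage I.2 carried; the burden remains with the plaintiff.
Stage I.3 — burden on plaintiff; standard: the preponderance of the evidence (weight is at least 50).
    (d): 49 < 50 [not met]
  The plaintiff does not carry Stage I.3.
The analysis ends at Stage I.3; the defendant prevails on this issue.
— Issue II —
At Stage II.1 the plaintiff must meet a clear and cogent showing (weight exceeds 73): on (e) the weight is 97 less the opposing 20 gives net 77, > 73, so (e) meets the standard.
  The plaintiff carries Stage II.1; the defendant now bears the burden.
At Stage II.2 the defendant must meet a clear and cogent showing (weight exceeds 73): on (f) the weight is 97 less the opposing 19 gives net 78, > 73, so (f) meets the standard.
  All elements met at the final stage.
With every stage satisfied, the defendant prevails on this issue.
Per-issue: Issue I → defendant; Issue II → defendant. The plaintiff must prevail on at least one issue; overall, the defendant prevails.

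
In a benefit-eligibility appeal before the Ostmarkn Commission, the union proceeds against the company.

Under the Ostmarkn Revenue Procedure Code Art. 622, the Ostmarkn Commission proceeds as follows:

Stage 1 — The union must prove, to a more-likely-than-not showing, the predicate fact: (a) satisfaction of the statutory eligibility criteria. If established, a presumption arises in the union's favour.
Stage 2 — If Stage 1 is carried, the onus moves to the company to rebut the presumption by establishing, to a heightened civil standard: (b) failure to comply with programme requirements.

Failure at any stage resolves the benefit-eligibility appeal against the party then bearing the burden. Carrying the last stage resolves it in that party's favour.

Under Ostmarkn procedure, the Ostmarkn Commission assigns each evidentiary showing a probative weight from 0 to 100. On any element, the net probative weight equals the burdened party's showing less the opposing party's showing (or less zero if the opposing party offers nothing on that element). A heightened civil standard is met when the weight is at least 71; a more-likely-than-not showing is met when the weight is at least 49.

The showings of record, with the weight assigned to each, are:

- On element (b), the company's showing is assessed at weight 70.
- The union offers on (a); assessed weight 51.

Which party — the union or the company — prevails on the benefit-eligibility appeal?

Stage 1 (union, a more-likely-than-not showing, weight is at least 49): (a) 51 ≥ 49 — meets.
  All elements met. The burden passes to the company.
Stage 2 (company, a heightened civil standard, weight is at least 71): (b) 70 < 71 — fails.
  Stage 2 not carried; the company fails its burden.
The analysis ends at Stage 2; the union prevails.

union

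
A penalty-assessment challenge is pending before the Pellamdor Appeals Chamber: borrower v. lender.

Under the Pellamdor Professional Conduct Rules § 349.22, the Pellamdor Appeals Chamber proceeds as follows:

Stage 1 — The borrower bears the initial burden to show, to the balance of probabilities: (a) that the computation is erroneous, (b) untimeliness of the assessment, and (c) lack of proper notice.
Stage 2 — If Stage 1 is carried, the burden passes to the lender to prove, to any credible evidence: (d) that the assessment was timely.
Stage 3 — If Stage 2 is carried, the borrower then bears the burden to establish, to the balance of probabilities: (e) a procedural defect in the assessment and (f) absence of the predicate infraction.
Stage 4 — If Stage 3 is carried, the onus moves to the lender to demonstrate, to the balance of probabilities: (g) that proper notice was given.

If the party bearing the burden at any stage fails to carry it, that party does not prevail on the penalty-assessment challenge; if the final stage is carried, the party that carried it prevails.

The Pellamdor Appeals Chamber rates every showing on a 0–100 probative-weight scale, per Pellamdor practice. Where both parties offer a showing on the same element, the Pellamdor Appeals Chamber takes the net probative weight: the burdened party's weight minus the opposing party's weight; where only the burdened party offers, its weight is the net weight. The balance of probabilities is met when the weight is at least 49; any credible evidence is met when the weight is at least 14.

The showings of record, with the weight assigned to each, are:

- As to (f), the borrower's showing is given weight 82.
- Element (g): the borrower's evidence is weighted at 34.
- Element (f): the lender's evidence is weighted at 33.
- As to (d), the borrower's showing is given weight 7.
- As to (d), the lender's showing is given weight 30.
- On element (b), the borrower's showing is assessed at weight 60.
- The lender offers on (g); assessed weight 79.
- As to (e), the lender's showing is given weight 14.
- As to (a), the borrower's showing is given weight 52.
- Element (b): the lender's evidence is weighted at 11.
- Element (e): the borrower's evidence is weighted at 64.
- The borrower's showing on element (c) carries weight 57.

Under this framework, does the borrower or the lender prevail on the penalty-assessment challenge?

Stage 1 (borrower, the balance of probabilities, weight is at least 49): (a) 52 ≥ 49 — meets; (b) net 60−11=49 ≥ 49 — meets; (c) 57 ≥ 49 — meets.
  Stage 1 carried; the burden shifts to the lender.
Stage 2 (lender, any credible evidence, weight is at least 14): (d) net 30−7=23 ≥ 14 — meets.
  All elements met. The burden passes to the borrower.
Stage 3 (borrower, the balance of probabilities, weight is at least 49): (e) net 64−14=50 ≥ 49 — meets; (f) net 82−33=49 ≥ 49 — meets.
  All elements met. The burden passes to the lender.
Stage 4 (lender, the balance of probabilities, weight is at least 49): (g) net 79−34=45 < 49 — fails.
  Not every element is met, so the lender fails to carry Stage 4.
So the borrower prevails.

borrower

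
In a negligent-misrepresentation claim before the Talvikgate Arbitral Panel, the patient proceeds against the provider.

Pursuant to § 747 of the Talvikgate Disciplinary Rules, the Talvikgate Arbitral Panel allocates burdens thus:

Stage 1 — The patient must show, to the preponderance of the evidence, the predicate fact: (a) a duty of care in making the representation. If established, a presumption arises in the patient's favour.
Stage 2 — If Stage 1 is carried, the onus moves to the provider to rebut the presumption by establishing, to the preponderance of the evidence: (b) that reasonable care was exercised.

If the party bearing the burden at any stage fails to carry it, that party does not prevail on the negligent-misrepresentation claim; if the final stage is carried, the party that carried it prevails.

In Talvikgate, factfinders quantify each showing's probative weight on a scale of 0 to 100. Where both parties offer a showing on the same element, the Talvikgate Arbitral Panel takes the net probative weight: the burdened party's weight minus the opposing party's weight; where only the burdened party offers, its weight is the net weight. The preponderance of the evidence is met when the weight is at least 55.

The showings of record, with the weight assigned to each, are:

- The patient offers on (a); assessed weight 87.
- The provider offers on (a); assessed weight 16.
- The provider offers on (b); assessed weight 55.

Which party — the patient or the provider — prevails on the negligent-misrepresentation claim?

At Stage 1 the patient must meet the preponderance of the evidence (weight is at least 55): on (a) the weight is 87 less the opposing 16 gives net 71, which does reach 55, so (a) meets the standard.
  All elements met. The burden passes to the provider.
At Stage 2 the provider must meet the preponderance of the evidence (weight is at least 55): on (b) the weight is 55, which does reach 55, so (b) meets the standard.
  The provider carries the last stage.
All stages carried — the provider prevails.

provider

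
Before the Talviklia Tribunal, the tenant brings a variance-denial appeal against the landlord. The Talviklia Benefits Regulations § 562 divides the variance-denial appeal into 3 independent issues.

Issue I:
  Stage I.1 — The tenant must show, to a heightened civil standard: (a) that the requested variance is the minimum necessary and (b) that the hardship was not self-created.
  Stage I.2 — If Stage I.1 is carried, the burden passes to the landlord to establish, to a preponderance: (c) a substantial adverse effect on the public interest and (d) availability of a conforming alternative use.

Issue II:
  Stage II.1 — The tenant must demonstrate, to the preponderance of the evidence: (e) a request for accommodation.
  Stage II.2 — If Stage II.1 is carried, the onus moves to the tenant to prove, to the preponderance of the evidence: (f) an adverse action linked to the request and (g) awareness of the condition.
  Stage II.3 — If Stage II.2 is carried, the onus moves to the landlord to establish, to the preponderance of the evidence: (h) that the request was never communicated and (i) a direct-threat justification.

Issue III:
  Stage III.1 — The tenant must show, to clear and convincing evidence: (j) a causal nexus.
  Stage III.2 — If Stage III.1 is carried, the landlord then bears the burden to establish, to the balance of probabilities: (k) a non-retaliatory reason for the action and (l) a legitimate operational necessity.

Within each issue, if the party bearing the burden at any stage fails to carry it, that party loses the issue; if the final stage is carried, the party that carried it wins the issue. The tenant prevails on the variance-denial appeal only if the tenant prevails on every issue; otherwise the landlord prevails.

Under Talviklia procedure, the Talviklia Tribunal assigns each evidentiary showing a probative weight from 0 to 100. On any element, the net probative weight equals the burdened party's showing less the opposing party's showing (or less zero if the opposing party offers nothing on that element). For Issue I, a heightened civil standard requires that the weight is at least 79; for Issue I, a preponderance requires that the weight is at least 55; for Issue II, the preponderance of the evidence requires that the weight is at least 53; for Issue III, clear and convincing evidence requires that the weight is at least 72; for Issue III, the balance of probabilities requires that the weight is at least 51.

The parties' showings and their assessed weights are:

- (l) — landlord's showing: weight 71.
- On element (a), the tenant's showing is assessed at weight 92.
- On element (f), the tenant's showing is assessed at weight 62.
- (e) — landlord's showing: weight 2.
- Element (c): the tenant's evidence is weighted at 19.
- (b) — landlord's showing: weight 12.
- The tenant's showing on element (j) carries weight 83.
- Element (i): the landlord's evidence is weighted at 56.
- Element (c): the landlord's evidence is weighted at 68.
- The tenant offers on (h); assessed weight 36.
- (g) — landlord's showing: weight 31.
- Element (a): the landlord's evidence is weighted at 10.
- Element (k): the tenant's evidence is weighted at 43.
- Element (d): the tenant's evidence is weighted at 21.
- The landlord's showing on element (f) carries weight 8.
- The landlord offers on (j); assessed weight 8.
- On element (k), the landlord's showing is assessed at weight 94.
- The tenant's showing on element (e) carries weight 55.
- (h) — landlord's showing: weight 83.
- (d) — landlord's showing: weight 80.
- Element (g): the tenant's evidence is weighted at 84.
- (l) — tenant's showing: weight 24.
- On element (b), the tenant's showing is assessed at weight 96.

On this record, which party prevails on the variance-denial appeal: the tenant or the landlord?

— Issue I —
At Stage I.1 the tenant must meet a heightened civil standard (weight is at least 79): on (a) the weight is 92 less the opposing 10 gives net 82, which does reach 79, so (a) meets the standard; on (b) the weight is 96 less the opposing 12 gives net 84, which does reach 79, so (b) meets the standard.
  Stage I.1 is satisfied; the onus moves to the landlord.
At Stage I.2 the landlord must meet a preponderance (weight is at least 55): on (c) the weight is 68 less the opposing 19 gives net 49, which does not reach 55, so (c) does not meet the standard; on (d) the weight is 80 less the opposing 21 gives net 59, ≥ 55, so (d) meets the standard.
  The landlord does not carry Stage I.2.
The analysis ends at Stage I.2; the tenant prevails on this issue.
— Issue II —
At Stage II.1 the tenant must meet the preponderance of the evidence (weight is at least 53): on (e) the weight is 55 less the opposing 2 gives net 53, ≥ 53, so (e) meets the standard.
  All elements met. The tenant retains the burden for Stage II.2.
At Stage II.2 the tenant must meet the preponderance of the evidence (weight is at least 53): on (f) the weight is 62 less the opposing 8 gives net 54, which does reach 53, so (f) meets the standard; on (g) the weight is 84 less the opposing 31 gives net 53, ≥ 53, so (g) meets the standard.
  The tenant carries Stage II.2; the landlord now bears the burden.
At Stage II.3 the landlord must meet the preponderance of the evidence (weight is at least 53): on (h) the weight is 83 less the opposing 36 gives net 47, < 53, so (h) does not meet the standard; on (i) the weight is 56, ≥ 53, so (i) meets the standard.
  Not every element is met, so the landlord fails to carry Stage II.3.
The analysis ends at Stage II.3; the tenant prevails on this issue.
— Issue III —
Stage III.1 (tenant, clear and convincing evidence, weight is at least 72): (j) net 83−8=75 ≥ 72 — meets.
  All elements met. The burden passes to the landlord.
Stage III.2 (landlord, the balance of probabilities, weight is at least 51): (k) net 94−43=51 ≥ 51 — meets; (l) net 71−24=47 < 51 — fails.
  Stage III.2 not carried; the landlord fails its burden.
So the tenant prevails on this issue.
Per-issue: Issue I → tenant; Issue II → tenant; Issue III → tenant. The tenant must prevail on every issue; overall, the tenant prevails.

tenant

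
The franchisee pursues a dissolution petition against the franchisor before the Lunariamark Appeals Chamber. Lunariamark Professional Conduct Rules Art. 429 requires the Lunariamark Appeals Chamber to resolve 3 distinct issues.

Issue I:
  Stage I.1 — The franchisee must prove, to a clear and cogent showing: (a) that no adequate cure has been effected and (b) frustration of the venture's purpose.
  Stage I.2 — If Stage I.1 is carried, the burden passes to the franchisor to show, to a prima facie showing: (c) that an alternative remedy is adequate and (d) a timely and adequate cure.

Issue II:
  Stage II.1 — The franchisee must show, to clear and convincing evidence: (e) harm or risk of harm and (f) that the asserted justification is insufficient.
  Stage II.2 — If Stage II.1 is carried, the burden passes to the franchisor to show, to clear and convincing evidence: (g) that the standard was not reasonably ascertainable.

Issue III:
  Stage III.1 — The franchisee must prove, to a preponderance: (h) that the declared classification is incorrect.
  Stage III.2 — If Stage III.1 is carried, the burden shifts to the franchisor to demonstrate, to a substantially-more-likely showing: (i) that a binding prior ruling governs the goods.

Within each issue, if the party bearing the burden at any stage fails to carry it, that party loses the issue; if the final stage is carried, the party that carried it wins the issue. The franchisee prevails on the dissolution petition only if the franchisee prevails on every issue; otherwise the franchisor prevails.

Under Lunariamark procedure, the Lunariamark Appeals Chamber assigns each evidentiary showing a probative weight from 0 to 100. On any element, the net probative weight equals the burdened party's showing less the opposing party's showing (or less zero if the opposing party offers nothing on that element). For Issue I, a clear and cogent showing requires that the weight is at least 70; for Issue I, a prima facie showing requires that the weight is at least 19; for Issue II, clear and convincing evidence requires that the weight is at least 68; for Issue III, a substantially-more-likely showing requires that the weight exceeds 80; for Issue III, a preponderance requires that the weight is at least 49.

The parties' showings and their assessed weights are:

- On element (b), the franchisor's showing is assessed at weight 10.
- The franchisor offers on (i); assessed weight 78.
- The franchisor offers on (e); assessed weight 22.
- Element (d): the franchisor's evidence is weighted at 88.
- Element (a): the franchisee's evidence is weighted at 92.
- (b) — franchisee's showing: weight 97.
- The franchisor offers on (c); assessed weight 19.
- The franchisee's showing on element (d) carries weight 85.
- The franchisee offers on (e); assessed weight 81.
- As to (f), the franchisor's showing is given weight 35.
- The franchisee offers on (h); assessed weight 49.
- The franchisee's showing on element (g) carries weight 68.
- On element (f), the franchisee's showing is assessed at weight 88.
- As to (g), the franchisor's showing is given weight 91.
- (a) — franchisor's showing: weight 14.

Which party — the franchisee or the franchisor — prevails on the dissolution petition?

— Issue I —
Stage I.1 (franchisee, a clear and cogent showing, weight is at least 70): (a) net 92−14=78 ≥ 70 — meets; (b) net 97−10=87 ≥ 70 — meets.
  Stage I.1 carried; the burden shifts to the franchisor.
Stage I.2 (franchisor, a prima facie showing, weight is at least 19): (c) 19 ≥ 19 — meets; (d) net 88−85=3 < 19 — fails.
  The franchisor does not carry Stage I.2.
The franchisee prevails on this issue.
— Issue II —
Stage II.1 (franchisee, clear and convincing evidence, weight is at least 68): (e) net 81−22=59 < 68 — fails; (f) net 88−35=53 < 68 — fails.
  Stage II.1 not carried; the franchisee fails its burden.
The franchisor prevails on this issue.
— Issue III —
Stage III.1 (franchisee, a preponderance, weight is at least 49): (h) 49 ≥ 49 — meets.
  Stage III.1 is satisfied; the onus moves to the franchisor.
Stage III.2 (franchisor, a substantially-more-likely showing, weight exceeds 80): (i) 78 ≤ 80 — fails.
  Stage III.2 not carried; the franchisor fails its burden.
So the franchisee prevails on this issue.
Per-issue: Issue I → franchisee; Issue II → franchisor; Issue III → franchisee. The franchisee must prevail on every issue; overall, the franchisor prevails.

franchisor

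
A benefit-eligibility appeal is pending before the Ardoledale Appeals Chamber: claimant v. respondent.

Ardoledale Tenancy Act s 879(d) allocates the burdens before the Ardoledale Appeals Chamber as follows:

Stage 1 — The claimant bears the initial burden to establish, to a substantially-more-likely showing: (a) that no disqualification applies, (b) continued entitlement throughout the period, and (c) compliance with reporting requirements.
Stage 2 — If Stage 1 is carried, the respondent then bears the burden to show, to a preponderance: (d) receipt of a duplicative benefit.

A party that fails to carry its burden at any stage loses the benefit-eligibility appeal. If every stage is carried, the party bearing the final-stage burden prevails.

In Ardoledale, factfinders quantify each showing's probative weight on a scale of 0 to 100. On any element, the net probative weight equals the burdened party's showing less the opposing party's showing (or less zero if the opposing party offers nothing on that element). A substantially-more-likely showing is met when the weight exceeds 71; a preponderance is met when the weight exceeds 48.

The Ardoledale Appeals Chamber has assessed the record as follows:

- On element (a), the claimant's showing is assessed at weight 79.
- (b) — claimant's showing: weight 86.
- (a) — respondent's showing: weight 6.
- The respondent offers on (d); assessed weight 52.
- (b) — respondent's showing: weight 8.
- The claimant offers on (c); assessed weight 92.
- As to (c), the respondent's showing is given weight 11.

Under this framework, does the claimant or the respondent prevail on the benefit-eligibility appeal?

respondent

At Stage 1 the claimant must meet a substantially-more-likely showing (weight exceeds 71): on (a) the weight is 79 less the opposing 6 gives net 73, which does exceed 71, so (a) meets the standard; on (b) the weight is 86 less the opposing 8 gives net 78, which does exceed 71, so (b) meets the standard; on (c) the weight is 92 less the opposing 11 gives net 81, which does exceed 71, so (c) meets the standard.
  Stage 1 is satisfied; the onus moves to the respondent.
At Stage 2 the respondent must meet a preponderance (weight exceeds 48): on (d) the weight is 52, which does exceed 48, so (d) meets the standard.
  Stage 2 carried; the final stage is satisfied.
Every stage carried; the respondent prevails.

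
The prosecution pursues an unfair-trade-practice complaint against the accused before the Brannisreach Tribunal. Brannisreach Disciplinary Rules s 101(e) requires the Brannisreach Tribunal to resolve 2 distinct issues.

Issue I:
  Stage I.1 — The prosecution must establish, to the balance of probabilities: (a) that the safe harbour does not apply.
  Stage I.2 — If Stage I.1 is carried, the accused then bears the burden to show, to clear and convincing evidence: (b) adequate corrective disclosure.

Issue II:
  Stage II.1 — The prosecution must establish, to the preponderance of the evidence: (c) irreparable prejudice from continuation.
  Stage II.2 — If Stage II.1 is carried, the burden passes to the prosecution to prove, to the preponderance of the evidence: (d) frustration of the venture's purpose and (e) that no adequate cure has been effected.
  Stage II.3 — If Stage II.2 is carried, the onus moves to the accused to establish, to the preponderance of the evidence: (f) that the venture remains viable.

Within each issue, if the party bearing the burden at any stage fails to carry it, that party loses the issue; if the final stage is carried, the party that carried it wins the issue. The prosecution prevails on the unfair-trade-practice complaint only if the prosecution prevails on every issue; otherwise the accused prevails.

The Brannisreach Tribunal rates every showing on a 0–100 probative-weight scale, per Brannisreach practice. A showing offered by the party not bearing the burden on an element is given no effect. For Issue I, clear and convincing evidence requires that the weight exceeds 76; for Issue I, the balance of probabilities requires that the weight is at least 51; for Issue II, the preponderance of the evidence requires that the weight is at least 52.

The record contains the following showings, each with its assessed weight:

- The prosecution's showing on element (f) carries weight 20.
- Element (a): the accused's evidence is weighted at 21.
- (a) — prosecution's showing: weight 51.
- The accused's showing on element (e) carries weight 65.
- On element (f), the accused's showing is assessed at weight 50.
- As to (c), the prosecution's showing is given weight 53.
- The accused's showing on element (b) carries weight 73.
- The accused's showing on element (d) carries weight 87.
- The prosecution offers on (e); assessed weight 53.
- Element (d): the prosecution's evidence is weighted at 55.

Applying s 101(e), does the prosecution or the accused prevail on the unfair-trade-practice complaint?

— Issue I —
At Stage I.1 the prosecution must meet the balance of probabilities (weight is at least 51): on (a) the weight is 51 (the accused's 21 is given no effect), which does reach 51, so (a) meets the standard.
  All elements met. The burden passes to the accused.
At Stage I.2 the accused must meet clear and convincing evidence (weight exceeds 76): on (b) the weight is 73, ≤ 76, so (b) does not meet the standard.
  Not every element is met, so the accused fails to carry Stage I.2.
So the prosecution prevails on this issue.
— Issue II —
Stage II.1 — burden on prosecution; standard: the preponderance of the evidence (weight is at least 52).
    (c): 53 ≥ 52 [met]
  Stage II.1 is satisfied; the prosecution continues to bear the burden.
Stage II.2 — burden on prosecution; standard: the preponderance of the evidence (weight is at least 52).
    (d): 55 (accused's 87 disregarded) ≥ 52 [met]
    (e): 53 (accused's 65 disregarded) ≥ 52 [met]
  All elements met. The burden passes to the accused.
Stage II.3 — burden on accused; standard: the preponderance of the evidence (weight is at least 52).
    (f): 50 (prosecution's 20 disregarded) < 52 [not met]
  The accused does not carry Stage II.3.
The prosecution prevails on this issue.
Per-issue: Issue I → prosecution; Issue II → prosecution. The prosecution must prevail on every issue; overall, the prosecution prevails.

prosecution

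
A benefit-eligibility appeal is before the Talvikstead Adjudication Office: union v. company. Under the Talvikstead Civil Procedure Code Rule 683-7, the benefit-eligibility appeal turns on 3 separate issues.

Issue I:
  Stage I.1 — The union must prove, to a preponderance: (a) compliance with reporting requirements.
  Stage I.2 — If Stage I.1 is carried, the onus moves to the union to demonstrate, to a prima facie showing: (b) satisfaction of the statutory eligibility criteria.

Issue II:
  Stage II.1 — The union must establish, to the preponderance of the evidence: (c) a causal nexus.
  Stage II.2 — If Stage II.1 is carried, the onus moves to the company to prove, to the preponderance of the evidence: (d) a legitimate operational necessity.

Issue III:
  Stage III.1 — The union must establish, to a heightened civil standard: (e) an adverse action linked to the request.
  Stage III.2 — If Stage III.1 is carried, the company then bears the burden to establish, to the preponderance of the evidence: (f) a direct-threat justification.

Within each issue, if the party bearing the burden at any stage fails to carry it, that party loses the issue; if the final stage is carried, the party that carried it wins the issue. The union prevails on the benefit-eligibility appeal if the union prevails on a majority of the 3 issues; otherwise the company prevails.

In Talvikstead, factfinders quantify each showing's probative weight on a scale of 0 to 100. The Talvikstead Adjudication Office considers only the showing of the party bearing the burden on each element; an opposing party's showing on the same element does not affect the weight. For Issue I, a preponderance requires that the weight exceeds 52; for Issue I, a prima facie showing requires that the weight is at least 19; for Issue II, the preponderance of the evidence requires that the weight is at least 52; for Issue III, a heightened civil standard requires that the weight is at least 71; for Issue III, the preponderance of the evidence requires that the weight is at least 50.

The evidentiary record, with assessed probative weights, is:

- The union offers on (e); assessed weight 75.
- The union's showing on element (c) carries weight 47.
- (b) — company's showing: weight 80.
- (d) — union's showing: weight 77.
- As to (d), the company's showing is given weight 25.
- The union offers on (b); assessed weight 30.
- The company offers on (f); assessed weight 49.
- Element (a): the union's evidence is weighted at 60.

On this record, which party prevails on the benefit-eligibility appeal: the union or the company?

— Issue I —
Stage I.1 (union, a preponderance, weight exceeds 52): (a) 60 > 52 — meets.
  All elements met. The union retains the burden for Stage I.2.
Stage I.2 (union, a prima facie showing, weight is at least 19): (b) 30 (company's 80 disregarded) ≥ 19 — meets.
  Stage I.2 carried; the final stage is satisfied.
All stages carried — the union prevails on this issue.
— Issue II —
Stage II.1 — burden on union; standard: the preponderance of the evidence (weight is at least 52).
    (c): 47 < 52 [not met]
  Not every element is met, so the union fails to carry Stage II.1.
So the company prevails on this issue.
— Issue III —
At Stage III.1 the union must meet a heightened civil standard (weight is at least 71): on (e) the weight is 75, ≥ 71, so (e) meets the standard.
  Stage III.1 carried; the burden shifts to the company.
At Stage III.2 the company must meet the preponderance of the evidence (weight is at least 50): on (f) the weight is 49, < 50, so (f) does not meet the standard.
  The company does not carry Stage III.2.
So the union prevails on this issue.
Per-issue: Issue I → union; Issue II → company; Issue III → union. The union must prevail on a majority of issues; overall, the union prevails.

union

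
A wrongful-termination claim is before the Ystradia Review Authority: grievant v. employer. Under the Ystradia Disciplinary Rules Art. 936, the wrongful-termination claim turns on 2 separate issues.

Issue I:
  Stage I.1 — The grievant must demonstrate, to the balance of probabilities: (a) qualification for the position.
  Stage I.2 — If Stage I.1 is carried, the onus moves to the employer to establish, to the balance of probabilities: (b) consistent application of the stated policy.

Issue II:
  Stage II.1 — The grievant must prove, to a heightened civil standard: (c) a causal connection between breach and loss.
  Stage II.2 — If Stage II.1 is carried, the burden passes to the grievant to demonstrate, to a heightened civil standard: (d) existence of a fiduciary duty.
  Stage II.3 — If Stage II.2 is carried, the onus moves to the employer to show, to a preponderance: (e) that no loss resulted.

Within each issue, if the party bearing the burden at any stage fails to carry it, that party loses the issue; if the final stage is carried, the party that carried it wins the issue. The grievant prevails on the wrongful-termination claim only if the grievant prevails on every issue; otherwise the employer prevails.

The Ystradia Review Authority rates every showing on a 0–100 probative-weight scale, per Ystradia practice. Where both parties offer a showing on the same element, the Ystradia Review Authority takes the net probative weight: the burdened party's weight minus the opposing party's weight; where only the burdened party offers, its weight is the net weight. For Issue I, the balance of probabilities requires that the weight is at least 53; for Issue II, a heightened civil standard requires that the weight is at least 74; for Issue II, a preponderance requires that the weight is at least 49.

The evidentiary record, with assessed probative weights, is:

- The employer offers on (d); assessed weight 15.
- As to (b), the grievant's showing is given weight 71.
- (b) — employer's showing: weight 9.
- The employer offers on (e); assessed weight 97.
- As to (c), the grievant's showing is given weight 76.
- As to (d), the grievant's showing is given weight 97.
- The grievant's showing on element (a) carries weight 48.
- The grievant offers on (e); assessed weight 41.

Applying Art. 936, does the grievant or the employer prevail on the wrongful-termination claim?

employer

— Issue I —
At Stage I.1 the grievant must meet the balance of probabilities (weight is at least 53): on (a) the weight is 48, which does not reach 53, so (a) does not meet the standard.
  The grievant does not carry Stage I.1.
The employer prevails on this issue.
— Issue II —
Stage II.1 — burden on grievant; standard: a heightened civil standard (weight is at least 74).
    (c): 76 ≥ 74 [met]
  All elements met. The grievant retains the burden for Stage II.2.
Stage II.2 — burden on grievant; standard: a heightened civil standard (weight is at least 74).
    (d): 97 − 15 = 82 ≥ 74 [met]
  The grievant carries Stage II.2; the employer now bears the burden.
Stage II.3 — burden on employer; standard: a preponderance (weight is at least 49).
    (e): 97 − 41 = 56 ≥ 49 [met]
  All elements met at the final stage.
All stages carried — the employer prevails on this issue.
Per-issue: Issue I → employer; Issue II → employer. The grievant must prevail on every issue; overall, the employer prevails.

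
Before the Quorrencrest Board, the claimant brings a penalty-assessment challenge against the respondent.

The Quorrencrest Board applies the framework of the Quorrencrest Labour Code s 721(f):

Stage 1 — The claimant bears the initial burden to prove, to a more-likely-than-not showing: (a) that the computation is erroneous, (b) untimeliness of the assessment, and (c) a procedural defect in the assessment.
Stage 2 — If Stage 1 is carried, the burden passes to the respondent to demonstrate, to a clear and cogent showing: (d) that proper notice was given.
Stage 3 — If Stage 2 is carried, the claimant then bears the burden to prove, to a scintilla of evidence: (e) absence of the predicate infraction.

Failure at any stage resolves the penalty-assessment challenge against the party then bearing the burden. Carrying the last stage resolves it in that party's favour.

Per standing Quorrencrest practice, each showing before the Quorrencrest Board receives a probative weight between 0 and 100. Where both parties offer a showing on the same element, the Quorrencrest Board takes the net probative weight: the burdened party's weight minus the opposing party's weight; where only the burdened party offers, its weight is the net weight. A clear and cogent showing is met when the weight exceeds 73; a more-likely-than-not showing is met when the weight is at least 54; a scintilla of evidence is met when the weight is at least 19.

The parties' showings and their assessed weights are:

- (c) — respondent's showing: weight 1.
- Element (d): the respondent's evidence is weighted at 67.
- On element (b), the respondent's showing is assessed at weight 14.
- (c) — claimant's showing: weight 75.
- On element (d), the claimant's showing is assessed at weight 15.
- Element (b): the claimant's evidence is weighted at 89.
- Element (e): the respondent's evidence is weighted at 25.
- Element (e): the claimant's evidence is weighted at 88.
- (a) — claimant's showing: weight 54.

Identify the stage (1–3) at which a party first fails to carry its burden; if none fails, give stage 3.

At Stage 1 the claimant must meet a more-likely-than-not showing (weight is at least 54): on (a) the weight is 54, ≥ 54, so (a) meets the standard; on (b) the weight is 89 less the opposing 14 gives net 75, ≥ 54, so (b) meets the standard; on (c) the weight is 75 less the opposing 1 gives net 74, which does reach 54, so (c) meets the standard.
  Stage 1 is satisfied; the onus moves to the respondent.
At Stage 2 the respondent must meet a clear and cogent showing (weight exceeds 73): on (d) the weight is 67 less the opposing 15 gives net 52, which does not exceed 73, so (d) does not meet the standard.
  The respondent does not carry Stage 2.
The analysis ends at Stage 2; the claimant prevails.

stage 2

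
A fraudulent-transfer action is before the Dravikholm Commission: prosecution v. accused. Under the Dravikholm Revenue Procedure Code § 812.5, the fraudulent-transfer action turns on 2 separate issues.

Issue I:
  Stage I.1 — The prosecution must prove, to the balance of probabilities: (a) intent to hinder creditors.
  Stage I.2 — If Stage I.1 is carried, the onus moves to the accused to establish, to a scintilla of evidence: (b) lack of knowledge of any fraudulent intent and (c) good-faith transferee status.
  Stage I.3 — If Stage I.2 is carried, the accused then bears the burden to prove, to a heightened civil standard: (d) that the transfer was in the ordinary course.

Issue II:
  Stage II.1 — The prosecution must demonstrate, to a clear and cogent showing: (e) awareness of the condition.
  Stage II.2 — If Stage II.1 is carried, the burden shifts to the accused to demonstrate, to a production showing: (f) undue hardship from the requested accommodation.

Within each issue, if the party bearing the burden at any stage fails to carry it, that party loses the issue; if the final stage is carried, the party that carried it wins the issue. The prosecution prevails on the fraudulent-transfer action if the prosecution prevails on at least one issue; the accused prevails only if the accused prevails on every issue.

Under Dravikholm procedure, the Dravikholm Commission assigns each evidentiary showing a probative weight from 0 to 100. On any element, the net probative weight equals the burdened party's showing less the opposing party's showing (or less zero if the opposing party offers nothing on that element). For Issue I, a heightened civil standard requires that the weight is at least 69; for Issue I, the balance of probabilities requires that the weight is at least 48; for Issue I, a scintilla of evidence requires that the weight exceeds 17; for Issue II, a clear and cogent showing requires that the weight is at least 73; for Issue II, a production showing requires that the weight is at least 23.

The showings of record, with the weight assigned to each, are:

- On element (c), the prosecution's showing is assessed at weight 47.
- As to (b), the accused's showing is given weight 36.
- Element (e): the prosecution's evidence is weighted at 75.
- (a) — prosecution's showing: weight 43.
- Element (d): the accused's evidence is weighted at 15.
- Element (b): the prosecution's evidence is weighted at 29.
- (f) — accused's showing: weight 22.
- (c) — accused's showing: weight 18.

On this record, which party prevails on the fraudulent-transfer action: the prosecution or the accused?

prosecution

— Issue I —
Stage I.1 (prosecution, the balance of probabilities, weight is at least 48): (a) 43 < 48 — fails.
  Stage I.1 not carried; the prosecution fails its burden.
The analysis ends at Stage I.1; the accused prevails on this issue.
— Issue II —
Stage II.1 — burden on prosecution; standard: a clear and cogent showing (weight is at least 73).
    (e): 75 ≥ 73 [met]
  Stage II.1 carried; the burden shifts to the accused.
Stage II.2 — burden on accused; standard: a production showing (weight is at least 23).
    (f): 22 < 23 [not met]
  Not every element is met, so the accused fails to carry Stage II.2.
The analysis ends at Stage II.2; the prosecution prevails on this issue.
Per-issue: Issue I → accused; Issue II → prosecution. The prosecution must prevail on at least one issue; overall, the prosecution prevails.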